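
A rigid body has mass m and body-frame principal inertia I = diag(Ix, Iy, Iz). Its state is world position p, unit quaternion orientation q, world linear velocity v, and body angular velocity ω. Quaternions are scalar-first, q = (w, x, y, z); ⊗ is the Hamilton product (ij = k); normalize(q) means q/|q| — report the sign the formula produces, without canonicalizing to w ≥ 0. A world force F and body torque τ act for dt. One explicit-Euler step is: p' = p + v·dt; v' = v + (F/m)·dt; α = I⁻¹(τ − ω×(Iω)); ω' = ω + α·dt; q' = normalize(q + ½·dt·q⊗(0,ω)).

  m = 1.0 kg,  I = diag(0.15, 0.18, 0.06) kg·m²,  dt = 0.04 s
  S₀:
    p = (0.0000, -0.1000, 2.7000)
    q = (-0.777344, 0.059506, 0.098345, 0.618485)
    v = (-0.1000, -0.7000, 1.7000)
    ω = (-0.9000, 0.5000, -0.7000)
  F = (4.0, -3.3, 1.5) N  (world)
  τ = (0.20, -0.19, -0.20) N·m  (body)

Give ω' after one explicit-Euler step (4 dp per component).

gyro term ω×Iω = (0.0420, 0.0567, -0.0135)
(τ − ω×Iω)/I = (1.0533, -1.3706, -3.1083)
new body rate ω' = (-0.8579, 0.4452, -0.8243)

ω' = (-0.8579, 0.4452, -0.8243)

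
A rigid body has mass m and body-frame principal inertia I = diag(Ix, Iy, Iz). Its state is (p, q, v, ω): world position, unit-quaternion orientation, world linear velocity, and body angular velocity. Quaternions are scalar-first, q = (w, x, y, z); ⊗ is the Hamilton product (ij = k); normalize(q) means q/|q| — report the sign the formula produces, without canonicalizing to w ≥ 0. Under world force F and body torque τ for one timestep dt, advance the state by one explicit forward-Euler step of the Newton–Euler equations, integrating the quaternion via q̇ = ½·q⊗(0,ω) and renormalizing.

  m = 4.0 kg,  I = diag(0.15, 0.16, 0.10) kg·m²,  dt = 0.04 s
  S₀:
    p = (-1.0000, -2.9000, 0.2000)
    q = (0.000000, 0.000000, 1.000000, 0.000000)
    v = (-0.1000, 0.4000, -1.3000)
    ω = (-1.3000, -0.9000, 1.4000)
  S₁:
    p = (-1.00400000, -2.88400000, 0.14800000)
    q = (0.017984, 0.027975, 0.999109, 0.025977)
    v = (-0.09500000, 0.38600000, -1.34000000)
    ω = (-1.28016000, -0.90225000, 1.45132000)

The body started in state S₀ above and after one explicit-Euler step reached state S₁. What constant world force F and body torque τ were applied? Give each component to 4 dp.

F = (0.5000, -1.4000, -4.0000)
τ = (0.1500, -0.1000, 0.1400)

ω₁ − ω₀ = (0.01984000, -0.00225000, 0.05132000)
I·α + gyro = (0.1500, -0.1000, 0.1400)
Δv = v₁−v₀ = (0.00500000, -0.01400000, -0.04000000)
applied force F = (0.5000, -1.4000, -4.0000)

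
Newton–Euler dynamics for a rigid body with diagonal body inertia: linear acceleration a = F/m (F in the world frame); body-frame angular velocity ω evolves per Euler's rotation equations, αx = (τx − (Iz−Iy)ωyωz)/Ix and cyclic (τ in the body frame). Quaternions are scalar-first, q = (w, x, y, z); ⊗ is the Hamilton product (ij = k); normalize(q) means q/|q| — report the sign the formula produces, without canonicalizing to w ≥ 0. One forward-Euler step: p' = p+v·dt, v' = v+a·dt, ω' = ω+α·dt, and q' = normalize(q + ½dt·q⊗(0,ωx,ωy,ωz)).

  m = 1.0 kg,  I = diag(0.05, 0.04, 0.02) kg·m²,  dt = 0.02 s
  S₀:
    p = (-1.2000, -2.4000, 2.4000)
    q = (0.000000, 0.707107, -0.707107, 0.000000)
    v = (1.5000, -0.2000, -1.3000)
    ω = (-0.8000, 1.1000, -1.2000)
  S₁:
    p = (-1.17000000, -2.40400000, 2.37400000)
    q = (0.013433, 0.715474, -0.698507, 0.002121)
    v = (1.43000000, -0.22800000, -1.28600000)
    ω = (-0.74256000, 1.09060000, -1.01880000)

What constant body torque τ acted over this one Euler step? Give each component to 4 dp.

rate change Δω = (0.05744000, -0.00940000, 0.18120000)
precession coupling = (0.0264, 0.0288, 0.0088)
applied torque τ = (0.1700, 0.0100, 0.1900)

τ = (0.1700, 0.0100, 0.1900)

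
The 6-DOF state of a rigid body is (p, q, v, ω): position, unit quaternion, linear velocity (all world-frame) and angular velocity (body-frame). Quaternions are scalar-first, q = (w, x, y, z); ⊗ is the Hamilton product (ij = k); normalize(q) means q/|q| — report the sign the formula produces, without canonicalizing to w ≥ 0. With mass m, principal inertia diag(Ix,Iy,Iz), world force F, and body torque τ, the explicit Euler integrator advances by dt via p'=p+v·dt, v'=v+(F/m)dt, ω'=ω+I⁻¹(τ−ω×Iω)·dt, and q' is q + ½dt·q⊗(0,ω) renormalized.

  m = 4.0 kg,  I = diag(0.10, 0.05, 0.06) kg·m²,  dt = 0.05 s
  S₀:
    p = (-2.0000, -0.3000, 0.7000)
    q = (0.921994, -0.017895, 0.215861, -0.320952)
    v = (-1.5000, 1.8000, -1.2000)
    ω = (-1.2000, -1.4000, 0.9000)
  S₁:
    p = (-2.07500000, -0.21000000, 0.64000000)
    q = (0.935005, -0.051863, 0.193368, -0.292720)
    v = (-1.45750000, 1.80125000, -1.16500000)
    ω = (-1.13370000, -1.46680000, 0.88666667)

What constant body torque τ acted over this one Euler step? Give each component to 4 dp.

τ = (0.1200, -0.1100, -0.1000)

rate change Δω = (0.06630000, -0.06680000, -0.01333333)
gyro term ω₀×Iω₀ = (-0.0126, -0.0432, -0.0840)
applied torque τ = (0.1200, -0.1100, -0.1000)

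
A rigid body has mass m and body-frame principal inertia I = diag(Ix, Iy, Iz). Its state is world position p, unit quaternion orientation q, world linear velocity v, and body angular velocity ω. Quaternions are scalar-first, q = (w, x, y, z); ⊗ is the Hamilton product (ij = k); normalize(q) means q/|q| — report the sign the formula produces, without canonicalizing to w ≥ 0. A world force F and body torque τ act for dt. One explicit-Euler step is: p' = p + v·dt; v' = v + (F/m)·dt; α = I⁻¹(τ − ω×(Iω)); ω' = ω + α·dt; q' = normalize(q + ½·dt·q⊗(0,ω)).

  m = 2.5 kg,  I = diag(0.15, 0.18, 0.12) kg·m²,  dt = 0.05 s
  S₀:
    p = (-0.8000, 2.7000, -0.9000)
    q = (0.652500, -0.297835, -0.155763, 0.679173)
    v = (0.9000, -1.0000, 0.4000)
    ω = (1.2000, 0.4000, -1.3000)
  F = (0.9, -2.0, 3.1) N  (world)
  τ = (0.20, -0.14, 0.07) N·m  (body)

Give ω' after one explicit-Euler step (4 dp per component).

ω' = (1.2563, 0.3741, -1.2768)

gyro term ω×Iω = (0.0312, -0.0468, 0.0144)
angular accel α = (1.1253, -0.5178, 0.4633)
ω + α·dt = (1.2563, 0.3741, -1.2768)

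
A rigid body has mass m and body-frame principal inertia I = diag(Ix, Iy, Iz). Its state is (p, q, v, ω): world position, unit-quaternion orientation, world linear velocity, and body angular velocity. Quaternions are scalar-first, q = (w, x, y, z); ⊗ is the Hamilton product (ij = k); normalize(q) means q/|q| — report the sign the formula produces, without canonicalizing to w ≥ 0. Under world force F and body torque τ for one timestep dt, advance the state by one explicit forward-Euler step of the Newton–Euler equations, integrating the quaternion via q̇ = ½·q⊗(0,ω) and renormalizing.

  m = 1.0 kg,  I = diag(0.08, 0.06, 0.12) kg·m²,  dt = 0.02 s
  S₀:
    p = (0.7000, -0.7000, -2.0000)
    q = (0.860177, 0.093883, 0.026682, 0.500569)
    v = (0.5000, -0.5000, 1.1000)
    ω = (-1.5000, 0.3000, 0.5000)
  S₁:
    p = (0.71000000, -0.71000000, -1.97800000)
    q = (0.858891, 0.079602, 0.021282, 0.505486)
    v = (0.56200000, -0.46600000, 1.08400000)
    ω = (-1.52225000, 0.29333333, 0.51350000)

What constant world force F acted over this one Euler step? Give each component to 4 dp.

velocity change Δv = (0.06200000, 0.03400000, -0.01600000)
applied force F = (3.1000, 1.7000, -0.8000)

F = (3.1000, 1.7000, -0.8000)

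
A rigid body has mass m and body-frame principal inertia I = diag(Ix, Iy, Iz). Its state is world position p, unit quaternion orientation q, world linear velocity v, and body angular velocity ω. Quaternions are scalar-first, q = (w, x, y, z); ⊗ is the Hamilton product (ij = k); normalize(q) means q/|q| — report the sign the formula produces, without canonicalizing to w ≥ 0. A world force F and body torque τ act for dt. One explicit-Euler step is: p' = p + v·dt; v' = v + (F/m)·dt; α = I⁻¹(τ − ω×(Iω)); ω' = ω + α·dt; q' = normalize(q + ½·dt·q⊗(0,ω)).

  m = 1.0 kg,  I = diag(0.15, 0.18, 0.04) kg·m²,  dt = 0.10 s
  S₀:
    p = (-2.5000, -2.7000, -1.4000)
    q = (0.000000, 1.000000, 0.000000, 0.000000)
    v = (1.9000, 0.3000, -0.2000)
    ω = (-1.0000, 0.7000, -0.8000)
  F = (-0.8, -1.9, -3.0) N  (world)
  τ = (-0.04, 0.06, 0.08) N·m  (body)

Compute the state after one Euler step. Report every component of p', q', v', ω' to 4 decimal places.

p' = (-2.3100, -2.6700, -1.4200)
q' = (0.0499, 0.9973, 0.0399, 0.0349)
v' = (1.8200, 0.1100, -0.5000)
ω' = (-1.0789, 0.6844, -0.5475)

(τ − ω×Iω)/I = (-0.7893, -0.1556, 2.5250)
ω' = ω + α·dt = (-1.0789, 0.6844, -0.5475)
Hamilton product q⊗(0,ω) = (1.0000000, 0.0000000, 0.8000000, 0.7000000)
updated quaternion q' = (0.0499, 0.9973, 0.0399, 0.0349)
a = F/m = (-0.8000, -1.9000, -3.0000)
new position p' = (-2.3100, -2.6700, -1.4200)
v' = v + a·dt = (1.8200, 0.1100, -0.5000)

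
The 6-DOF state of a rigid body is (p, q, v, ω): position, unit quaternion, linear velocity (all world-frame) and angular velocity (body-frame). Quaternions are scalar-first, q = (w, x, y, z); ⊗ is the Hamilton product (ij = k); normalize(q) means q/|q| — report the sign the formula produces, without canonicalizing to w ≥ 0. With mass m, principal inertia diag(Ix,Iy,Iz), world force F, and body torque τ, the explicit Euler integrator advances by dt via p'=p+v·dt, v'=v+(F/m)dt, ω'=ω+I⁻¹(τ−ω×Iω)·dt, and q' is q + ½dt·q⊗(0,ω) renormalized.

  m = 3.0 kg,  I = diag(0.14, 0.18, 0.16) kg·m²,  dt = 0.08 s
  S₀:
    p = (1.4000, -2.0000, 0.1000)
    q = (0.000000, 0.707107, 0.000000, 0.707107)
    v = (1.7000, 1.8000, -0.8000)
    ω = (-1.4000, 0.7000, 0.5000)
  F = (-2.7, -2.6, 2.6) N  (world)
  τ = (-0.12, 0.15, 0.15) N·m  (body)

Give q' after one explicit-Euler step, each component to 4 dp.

q⊗(0,ω) = (0.6363963, -0.4949749, -1.3435033, 0.4949749)
q + ½dt·q⊗(0,ω), renormalized = (0.0254, 0.6858, -0.0536, 0.7253)

q' = (0.0254, 0.6858, -0.0536, 0.7253)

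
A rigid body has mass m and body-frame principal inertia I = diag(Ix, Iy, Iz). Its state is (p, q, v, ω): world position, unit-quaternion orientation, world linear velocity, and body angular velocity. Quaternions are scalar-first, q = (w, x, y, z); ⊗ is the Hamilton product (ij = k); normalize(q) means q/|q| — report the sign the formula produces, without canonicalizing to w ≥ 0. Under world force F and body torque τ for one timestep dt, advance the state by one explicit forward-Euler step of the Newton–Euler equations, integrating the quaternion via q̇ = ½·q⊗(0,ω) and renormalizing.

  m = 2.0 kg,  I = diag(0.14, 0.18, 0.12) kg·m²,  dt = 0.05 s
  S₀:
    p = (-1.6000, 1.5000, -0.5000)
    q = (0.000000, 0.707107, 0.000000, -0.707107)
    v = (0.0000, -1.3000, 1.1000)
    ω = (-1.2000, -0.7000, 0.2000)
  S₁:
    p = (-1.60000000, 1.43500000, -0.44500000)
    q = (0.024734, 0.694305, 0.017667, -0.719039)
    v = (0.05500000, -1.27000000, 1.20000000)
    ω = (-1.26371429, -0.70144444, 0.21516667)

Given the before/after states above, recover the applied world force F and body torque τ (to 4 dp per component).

F = (2.2000, 1.2000, 4.0000)
τ = (-0.1700, -0.0100, 0.0700)

rate change Δω = (-0.06371429, -0.00144444, 0.01516667)
I·α + gyro = (-0.1700, -0.0100, 0.0700)
Δv = v₁−v₀ = (0.05500000, 0.03000000, 0.10000000)
F = m·Δv/dt = (2.2000, 1.2000, 4.0000)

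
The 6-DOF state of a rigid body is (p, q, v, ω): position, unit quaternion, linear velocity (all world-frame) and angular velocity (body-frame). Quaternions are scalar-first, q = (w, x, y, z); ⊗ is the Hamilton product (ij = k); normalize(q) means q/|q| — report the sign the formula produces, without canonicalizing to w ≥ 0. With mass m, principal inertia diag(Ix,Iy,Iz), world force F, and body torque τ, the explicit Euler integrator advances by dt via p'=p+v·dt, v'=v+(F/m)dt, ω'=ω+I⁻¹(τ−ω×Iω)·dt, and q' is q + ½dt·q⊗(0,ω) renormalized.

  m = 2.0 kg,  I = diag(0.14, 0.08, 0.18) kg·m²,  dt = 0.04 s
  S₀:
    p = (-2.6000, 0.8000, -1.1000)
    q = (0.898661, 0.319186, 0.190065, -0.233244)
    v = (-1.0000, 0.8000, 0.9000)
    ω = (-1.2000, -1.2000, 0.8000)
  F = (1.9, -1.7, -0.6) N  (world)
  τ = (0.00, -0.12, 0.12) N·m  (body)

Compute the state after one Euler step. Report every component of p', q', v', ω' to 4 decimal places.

p' = (-2.6400, 0.8320, -1.0640)
q' = (0.9140, 0.2949, 0.1689, -0.2218)
v' = (-0.9620, 0.7660, 0.8880)
ω' = (-1.1726, -1.2792, 0.8459)

precession coupling ω×(Iω) = (-0.0960, 0.0384, -0.0864)
α = I⁻¹(τ − ω×Iω) = (0.6857, -1.9800, 1.1467)
ω' = ω + α·dt = (-1.1726, -1.2792, 0.8459)
Hamilton product q⊗(0,ω) = (0.7976964, -1.2062340, -1.0538492, 0.5639836)
q' = normalize(q + ½dt·q⊗(0,ω)) = (0.9140, 0.2949, 0.1689, -0.2218)
p' = p + v·dt = (-2.6400, 0.8320, -1.0640)
v + (F/m)dt = (-0.9620, 0.7660, 0.8880)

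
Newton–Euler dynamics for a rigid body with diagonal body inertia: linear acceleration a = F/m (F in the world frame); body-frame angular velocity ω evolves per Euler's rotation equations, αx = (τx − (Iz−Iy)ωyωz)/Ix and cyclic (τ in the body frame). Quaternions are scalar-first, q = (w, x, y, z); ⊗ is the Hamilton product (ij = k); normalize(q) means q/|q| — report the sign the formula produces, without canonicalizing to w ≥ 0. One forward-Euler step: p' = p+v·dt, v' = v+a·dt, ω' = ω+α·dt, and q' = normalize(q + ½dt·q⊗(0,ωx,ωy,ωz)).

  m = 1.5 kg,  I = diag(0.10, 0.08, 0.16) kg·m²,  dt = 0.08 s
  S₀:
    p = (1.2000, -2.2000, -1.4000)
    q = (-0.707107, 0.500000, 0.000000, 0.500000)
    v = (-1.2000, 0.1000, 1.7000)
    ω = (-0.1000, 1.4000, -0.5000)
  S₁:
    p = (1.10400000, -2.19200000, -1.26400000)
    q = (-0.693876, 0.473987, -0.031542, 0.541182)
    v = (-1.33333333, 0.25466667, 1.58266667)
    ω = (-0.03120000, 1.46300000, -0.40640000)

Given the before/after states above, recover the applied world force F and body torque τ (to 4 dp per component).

Δω = ω₁−ω₀ = (0.06880000, 0.06300000, 0.09360000)
τ = I·(Δω/dt) + ω₀×(Iω₀) = (0.0300, 0.0600, 0.1900)
Δv = v₁−v₀ = (-0.13333333, 0.15466667, -0.11733333)
applied force F = (-2.5000, 2.9000, -2.2000)

F = (-2.5000, 2.9000, -2.2000)
τ = (0.0300, 0.0600, 0.1900)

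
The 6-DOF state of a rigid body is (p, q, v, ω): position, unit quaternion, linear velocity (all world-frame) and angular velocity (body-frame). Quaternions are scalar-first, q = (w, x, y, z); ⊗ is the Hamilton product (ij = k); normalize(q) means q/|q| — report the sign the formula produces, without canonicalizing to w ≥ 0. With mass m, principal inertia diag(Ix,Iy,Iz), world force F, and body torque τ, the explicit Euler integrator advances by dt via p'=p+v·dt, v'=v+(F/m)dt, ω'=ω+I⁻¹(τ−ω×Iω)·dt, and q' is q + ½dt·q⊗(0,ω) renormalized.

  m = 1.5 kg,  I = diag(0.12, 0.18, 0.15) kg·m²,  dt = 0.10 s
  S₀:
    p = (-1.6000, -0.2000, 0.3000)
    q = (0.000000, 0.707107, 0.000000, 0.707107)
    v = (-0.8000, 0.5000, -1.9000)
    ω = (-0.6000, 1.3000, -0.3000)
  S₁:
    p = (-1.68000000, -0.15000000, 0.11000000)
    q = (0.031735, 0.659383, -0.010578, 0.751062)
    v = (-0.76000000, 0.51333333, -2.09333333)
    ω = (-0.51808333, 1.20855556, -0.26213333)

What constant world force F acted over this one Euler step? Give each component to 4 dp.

Δv = v₁−v₀ = (0.04000000, 0.01333333, -0.19333333)
m·(v₁−v₀)/dt = (0.6000, 0.2000, -2.9000)

F = (0.6000, 0.2000, -2.9000)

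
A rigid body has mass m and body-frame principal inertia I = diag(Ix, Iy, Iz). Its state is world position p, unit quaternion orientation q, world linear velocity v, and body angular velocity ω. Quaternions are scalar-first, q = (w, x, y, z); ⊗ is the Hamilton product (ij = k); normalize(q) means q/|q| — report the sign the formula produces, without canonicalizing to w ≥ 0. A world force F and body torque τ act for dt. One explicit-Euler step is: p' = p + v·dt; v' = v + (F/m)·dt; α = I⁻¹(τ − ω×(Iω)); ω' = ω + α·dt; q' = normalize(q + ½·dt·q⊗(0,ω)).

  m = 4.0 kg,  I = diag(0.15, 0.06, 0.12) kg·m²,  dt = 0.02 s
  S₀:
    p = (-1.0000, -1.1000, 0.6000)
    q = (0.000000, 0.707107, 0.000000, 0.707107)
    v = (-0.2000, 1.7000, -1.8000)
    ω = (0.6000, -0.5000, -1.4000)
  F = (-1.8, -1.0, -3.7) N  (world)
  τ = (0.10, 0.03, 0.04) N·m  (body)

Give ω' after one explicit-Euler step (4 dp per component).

ω' = (0.6077, -0.4816, -1.3978)

gyro term ω×Iω = (0.0420, -0.0252, 0.0270)
angular accel α = (0.3867, 0.9200, 0.1083)
new body rate ω' = (0.6077, -0.4816, -1.3978)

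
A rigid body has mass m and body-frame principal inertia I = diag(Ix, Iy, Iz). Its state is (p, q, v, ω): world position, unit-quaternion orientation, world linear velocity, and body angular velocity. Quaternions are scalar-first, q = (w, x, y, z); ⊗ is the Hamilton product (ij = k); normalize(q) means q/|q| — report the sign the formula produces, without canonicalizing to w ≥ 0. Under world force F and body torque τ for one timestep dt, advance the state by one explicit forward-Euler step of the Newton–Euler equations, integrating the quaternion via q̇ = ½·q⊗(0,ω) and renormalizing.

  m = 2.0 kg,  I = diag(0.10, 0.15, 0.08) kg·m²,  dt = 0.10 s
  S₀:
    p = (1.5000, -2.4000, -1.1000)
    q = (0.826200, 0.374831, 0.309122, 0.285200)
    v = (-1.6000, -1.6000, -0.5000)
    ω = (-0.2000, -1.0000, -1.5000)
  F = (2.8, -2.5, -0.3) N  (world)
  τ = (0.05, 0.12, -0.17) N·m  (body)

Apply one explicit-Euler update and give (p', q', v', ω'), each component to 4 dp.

p' = (1.3400, -2.5600, -1.1500)
q' = (0.8633, 0.3562, 0.2919, 0.2067)
v' = (-1.4600, -1.7250, -0.5150)
ω' = (-0.0450, -0.9240, -1.7250)

linear accel F/m = (1.4000, -1.2500, -0.1500)
p + v·dt = (1.3400, -2.5600, -1.1500)
v + (F/m)dt = (-1.4600, -1.7250, -0.5150)
α = I⁻¹(τ − ω×Iω) = (1.5500, 0.7600, -2.2500)
ω + α·dt = (-0.0450, -0.9240, -1.7250)
q⊗(0,ω) = (0.8118882, -0.3437230, -0.3209935, -1.5523066)
q' = normalize(q + ½dt·q⊗(0,ω)) = (0.8633, 0.3562, 0.2919, 0.2067)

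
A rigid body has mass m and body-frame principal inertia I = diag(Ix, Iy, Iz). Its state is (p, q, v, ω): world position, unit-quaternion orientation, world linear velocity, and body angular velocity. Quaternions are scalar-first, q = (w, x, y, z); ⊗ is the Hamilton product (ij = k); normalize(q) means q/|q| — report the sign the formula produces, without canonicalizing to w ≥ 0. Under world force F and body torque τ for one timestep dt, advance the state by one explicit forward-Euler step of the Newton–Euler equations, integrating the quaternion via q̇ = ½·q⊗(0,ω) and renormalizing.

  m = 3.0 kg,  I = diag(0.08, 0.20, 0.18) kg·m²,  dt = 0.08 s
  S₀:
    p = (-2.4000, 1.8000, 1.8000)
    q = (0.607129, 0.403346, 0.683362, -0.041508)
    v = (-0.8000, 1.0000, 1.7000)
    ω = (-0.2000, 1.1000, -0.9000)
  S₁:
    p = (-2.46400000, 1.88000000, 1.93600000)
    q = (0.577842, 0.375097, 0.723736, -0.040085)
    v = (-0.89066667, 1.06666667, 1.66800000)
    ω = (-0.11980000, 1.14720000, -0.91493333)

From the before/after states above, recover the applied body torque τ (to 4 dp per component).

Δω = ω₁−ω₀ = (0.08020000, 0.04720000, -0.01493333)
applied torque τ = (0.1000, 0.1000, -0.0600)

τ = (0.1000, 0.1000, -0.0600)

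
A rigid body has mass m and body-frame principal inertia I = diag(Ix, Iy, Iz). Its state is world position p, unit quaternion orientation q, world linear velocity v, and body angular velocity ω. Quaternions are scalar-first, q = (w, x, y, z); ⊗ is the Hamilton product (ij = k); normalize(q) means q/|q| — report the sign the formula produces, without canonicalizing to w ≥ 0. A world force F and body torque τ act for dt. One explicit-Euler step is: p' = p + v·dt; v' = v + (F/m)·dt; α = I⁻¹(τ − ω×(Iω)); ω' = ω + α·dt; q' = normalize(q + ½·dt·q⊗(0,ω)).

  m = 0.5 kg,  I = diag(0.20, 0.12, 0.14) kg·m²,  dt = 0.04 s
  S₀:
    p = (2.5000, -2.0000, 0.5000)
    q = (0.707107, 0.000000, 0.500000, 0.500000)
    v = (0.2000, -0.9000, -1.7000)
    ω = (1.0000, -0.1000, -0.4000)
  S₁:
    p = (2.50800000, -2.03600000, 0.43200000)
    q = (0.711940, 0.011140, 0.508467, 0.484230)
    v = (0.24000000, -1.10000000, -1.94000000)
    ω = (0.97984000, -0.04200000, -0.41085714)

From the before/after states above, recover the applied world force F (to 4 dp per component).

F = (0.5000, -2.5000, -3.0000)

v₁ − v₀ = (0.04000000, -0.20000000, -0.24000000)
F = m·Δv/dt = (0.5000, -2.5000, -3.0000)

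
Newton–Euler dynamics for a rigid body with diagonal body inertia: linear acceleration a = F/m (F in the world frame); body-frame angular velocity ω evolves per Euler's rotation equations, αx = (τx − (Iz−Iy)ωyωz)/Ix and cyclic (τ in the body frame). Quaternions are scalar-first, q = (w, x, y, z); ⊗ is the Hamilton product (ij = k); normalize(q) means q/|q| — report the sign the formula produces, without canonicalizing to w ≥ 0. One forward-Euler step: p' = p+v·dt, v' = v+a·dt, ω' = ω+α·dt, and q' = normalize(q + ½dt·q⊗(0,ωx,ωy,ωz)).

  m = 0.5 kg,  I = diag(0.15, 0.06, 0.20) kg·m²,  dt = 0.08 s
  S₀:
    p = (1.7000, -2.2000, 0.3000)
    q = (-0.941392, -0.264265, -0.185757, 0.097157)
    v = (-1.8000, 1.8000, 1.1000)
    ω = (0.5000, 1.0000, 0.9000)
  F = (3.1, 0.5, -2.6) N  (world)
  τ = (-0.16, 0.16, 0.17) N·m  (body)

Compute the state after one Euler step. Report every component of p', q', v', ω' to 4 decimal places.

p' = (1.5560, -2.0560, 0.3880)
q' = (-0.9306, -0.2932, -0.2116, 0.0563)
v' = (-1.3040, 1.8800, 0.6840)
ω' = (0.3475, 1.2433, 0.9860)

precession coupling ω×(Iω) = (0.1260, -0.0225, -0.0450)
α = I⁻¹(τ − ω×Iω) = (-1.9067, 3.0417, 1.0750)
ω + α·dt = (0.3475, 1.2433, 0.9860)
Hamilton product q⊗(0,ω) = (0.2304482, -0.7350343, -0.6549750, -1.0186393)
updated quaternion q' = (-0.9306, -0.2932, -0.2116, 0.0563)
p' = p + v·dt = (1.5560, -2.0560, 0.3880)
new velocity v' = (-1.3040, 1.8800, 0.6840)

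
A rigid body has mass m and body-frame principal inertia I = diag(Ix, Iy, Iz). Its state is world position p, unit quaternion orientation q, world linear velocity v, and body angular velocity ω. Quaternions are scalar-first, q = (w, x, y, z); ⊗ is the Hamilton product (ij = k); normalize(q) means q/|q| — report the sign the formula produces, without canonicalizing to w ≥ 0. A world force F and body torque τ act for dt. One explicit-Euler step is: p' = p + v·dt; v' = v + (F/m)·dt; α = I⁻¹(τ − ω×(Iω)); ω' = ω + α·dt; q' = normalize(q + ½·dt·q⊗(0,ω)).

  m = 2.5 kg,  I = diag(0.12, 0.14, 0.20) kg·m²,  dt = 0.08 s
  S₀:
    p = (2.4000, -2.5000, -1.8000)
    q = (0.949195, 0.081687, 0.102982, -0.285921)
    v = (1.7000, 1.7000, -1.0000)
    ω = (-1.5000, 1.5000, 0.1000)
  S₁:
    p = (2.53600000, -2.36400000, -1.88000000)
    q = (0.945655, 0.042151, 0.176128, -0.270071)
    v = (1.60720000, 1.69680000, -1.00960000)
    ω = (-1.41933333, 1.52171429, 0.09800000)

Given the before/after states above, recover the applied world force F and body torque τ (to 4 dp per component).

ω₁ − ω₀ = (0.08066667, 0.02171429, -0.00200000)
ω₀×(Iω₀) = (0.0090, 0.0120, -0.0450)
τ = I·(Δω/dt) + ω₀×(Iω₀) = (0.1300, 0.0500, -0.0500)
v₁ − v₀ = (-0.09280000, -0.00320000, -0.00960000)
m·(v₁−v₀)/dt = (-2.9000, -0.1000, -0.3000)

F = (-2.9000, -0.1000, -0.3000)
τ = (0.1300, 0.0500, -0.0500)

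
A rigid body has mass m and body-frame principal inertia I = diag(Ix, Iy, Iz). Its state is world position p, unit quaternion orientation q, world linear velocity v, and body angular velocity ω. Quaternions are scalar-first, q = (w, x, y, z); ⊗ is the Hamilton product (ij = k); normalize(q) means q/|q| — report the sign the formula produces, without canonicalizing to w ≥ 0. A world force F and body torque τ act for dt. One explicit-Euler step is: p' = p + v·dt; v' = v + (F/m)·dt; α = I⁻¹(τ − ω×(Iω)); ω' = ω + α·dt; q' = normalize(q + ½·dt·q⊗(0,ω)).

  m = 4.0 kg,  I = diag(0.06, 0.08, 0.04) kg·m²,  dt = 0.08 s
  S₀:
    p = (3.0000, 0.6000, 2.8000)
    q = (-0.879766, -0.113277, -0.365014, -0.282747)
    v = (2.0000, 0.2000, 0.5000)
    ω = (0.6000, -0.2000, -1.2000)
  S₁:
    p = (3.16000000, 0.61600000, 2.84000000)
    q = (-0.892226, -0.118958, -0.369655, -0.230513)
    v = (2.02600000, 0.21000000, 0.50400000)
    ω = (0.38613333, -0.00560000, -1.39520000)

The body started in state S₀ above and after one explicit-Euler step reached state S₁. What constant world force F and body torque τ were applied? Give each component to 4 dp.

F = (1.3000, 0.5000, 0.2000)
τ = (-0.1700, 0.1800, -0.1000)

ω₁ − ω₀ = (-0.21386667, 0.19440000, -0.19520000)
precession coupling = (-0.0096, -0.0144, -0.0024)
I·α + gyro = (-0.1700, 0.1800, -0.1000)
v₁ − v₀ = (0.02600000, 0.01000000, 0.00400000)
F = m·Δv/dt = (1.3000, 0.5000, 0.2000)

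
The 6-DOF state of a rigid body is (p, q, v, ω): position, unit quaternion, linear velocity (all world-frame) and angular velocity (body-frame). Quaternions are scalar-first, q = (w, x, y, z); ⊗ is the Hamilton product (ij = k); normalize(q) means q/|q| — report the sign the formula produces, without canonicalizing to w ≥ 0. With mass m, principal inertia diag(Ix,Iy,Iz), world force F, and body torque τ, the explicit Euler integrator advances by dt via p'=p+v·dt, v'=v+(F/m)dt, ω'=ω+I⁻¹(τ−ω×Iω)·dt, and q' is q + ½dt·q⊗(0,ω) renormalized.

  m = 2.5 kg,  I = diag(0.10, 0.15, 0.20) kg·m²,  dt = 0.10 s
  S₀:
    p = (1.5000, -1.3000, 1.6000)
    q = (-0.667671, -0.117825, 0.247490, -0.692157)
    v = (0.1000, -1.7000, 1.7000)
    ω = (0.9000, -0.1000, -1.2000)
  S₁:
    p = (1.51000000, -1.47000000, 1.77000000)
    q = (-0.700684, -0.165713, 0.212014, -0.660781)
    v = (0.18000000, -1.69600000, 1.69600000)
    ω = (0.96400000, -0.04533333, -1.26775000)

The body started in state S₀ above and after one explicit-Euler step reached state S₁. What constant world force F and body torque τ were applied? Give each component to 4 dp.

F = (2.0000, 0.1000, -0.1000)
τ = (0.0700, 0.1900, -0.1400)

Δω = ω₁−ω₀ = (0.06400000, 0.05466667, -0.06775000)
ω₀×(Iω₀) = (0.0060, 0.1080, -0.0045)
τ = I·(Δω/dt) + ω₀×(Iω₀) = (0.0700, 0.1900, -0.1400)
v₁ − v₀ = (0.08000000, 0.00400000, -0.00400000)
applied force F = (2.0000, 0.1000, -0.1000)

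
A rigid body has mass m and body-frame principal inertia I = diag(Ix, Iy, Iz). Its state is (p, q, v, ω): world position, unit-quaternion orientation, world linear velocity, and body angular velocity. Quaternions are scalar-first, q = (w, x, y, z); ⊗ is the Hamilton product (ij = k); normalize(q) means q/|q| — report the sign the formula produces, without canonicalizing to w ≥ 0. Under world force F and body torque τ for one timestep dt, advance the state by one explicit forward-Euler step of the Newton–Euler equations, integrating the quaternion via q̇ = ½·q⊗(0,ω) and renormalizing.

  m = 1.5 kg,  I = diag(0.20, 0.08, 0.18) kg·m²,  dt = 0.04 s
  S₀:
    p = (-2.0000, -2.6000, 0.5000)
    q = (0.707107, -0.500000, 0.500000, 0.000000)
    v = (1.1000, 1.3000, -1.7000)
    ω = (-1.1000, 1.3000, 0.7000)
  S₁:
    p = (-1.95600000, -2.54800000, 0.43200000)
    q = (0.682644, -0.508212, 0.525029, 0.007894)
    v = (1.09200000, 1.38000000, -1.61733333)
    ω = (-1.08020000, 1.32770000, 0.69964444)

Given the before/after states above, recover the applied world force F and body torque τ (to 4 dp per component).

F = (-0.3000, 3.0000, 3.1000)
τ = (0.1900, 0.0400, 0.1700)

v₁ − v₀ = (-0.00800000, 0.08000000, 0.08266667)
m·(v₁−v₀)/dt = (-0.3000, 3.0000, 3.1000)
rate change Δω = (0.01980000, 0.02770000, -0.00035556)
τ = I·(Δω/dt) + ω₀×(Iω₀) = (0.1900, 0.0400, 0.1700)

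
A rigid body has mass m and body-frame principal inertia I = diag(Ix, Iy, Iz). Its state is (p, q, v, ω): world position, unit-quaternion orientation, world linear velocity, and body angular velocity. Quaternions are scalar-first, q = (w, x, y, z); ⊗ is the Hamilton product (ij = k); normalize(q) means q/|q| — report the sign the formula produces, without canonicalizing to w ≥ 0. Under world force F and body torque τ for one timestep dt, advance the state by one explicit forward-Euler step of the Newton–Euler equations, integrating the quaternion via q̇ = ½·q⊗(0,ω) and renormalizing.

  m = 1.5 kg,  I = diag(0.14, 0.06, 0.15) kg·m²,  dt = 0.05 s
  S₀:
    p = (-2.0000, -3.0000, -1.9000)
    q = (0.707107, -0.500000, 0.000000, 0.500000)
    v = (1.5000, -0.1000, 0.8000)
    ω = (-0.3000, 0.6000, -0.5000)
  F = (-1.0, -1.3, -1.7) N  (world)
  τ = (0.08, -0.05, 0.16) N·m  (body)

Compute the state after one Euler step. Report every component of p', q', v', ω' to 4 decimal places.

p' = (-1.9250, -3.0050, -1.8600)
q' = (0.7095, -0.5127, 0.0006, 0.4836)
v' = (1.4667, -0.1433, 0.7433)
ω' = (-0.2618, 0.5596, -0.4515)

a = (-0.6667, -0.8667, -1.1333)
p' = p + v·dt = (-1.9250, -3.0050, -1.8600)
new velocity v' = (1.4667, -0.1433, 0.7433)
α = I⁻¹(τ − ω×Iω) = (0.7643, -0.8083, 0.9707)
new body rate ω' = (-0.2618, 0.5596, -0.4515)
q⊗(0,ω) = (0.1000000, -0.5121321, 0.0242642, -0.6535535)
updated quaternion q' = (0.7095, -0.5127, 0.0006, 0.4836)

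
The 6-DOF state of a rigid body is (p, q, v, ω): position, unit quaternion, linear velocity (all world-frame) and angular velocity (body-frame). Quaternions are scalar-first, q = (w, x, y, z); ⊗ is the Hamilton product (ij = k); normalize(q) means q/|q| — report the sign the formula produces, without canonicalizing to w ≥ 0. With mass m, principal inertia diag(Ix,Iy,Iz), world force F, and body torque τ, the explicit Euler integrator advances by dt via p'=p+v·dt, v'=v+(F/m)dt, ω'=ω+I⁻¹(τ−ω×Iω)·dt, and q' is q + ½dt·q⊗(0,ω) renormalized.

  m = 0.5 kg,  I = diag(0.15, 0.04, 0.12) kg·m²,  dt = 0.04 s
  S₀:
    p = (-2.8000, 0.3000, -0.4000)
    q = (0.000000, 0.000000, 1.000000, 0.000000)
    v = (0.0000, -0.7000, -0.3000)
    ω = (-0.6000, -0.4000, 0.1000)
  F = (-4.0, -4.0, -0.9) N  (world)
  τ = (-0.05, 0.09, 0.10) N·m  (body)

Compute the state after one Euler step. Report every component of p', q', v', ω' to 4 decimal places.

p' = (-2.8000, 0.2720, -0.4120)
q' = (0.0080, 0.0020, 0.9999, 0.0120)
v' = (-0.3200, -1.0200, -0.3720)
ω' = (-0.6125, -0.3082, 0.1421)

precession coupling ω×(Iω) = (-0.0032, -0.0018, -0.0264)
α = I⁻¹(τ − ω×Iω) = (-0.3120, 2.2950, 1.0533)
new body rate ω' = (-0.6125, -0.3082, 0.1421)
Hamilton product q⊗(0,ω) = (0.4000000, 0.1000000, 0.0000000, 0.6000000)
q + ½dt·q⊗(0,ω), renormalized = (0.0080, 0.0020, 0.9999, 0.0120)
a = F/m = (-8.0000, -8.0000, -1.8000)
p' = p + v·dt = (-2.8000, 0.2720, -0.4120)
new velocity v' = (-0.3200, -1.0200, -0.3720)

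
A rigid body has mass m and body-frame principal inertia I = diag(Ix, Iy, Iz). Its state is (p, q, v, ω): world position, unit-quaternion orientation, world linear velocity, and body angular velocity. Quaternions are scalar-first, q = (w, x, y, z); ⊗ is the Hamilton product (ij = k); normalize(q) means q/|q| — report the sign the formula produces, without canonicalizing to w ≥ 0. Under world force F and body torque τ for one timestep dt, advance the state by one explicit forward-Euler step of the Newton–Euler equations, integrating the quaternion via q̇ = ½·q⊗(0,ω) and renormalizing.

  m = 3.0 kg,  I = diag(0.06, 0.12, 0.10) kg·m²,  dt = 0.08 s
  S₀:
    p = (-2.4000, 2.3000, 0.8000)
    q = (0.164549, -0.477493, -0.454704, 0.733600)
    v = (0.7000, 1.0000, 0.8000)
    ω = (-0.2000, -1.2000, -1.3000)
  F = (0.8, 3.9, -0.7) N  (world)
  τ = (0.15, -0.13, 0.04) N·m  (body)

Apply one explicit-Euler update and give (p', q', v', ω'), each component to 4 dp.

ω×(Iω) gyroscopic = (-0.0312, -0.0104, 0.0144)
α = I⁻¹(τ − ω×Iω) = (3.0200, -0.9967, 0.2560)
new body rate ω' = (0.0416, -1.2797, -1.2795)
Hamilton product q⊗(0,ω) = (0.3125366, 1.4385254, -0.9649197, 0.2681371)
q' = normalize(q + ½dt·q⊗(0,ω)) = (0.1766, -0.4189, -0.4921, 0.7424)
a = (0.2667, 1.3000, -0.2333)
p + v·dt = (-2.3440, 2.3800, 0.8640)
new velocity v' = (0.7213, 1.1040, 0.7813)

p' = (-2.3440, 2.3800, 0.8640)
q' = (0.1766, -0.4189, -0.4921, 0.7424)
v' = (0.7213, 1.1040, 0.7813)
ω' = (0.0416, -1.2797, -1.2795)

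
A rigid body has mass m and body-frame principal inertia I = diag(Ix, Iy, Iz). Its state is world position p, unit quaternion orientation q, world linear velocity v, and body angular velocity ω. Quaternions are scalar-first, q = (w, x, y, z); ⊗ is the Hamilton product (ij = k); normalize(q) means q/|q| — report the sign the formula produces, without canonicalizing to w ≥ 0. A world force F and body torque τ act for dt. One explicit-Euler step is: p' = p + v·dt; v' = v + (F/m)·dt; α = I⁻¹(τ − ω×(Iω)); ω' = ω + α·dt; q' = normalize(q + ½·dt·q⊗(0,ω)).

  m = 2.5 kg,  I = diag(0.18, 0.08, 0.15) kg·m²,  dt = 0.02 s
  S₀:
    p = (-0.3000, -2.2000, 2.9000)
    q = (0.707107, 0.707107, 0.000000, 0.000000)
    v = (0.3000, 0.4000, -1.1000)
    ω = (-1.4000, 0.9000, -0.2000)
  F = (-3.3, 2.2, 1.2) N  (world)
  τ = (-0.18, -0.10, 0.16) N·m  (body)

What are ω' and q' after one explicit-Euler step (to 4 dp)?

ω×(Iω) gyroscopic = (-0.0126, 0.0084, 0.1260)
(τ − ω×Iω)/I = (-0.9300, -1.3550, 0.2267)
new body rate ω' = (-1.4186, 0.8729, -0.1955)
2q̇ = q⊗(0,ω) = (0.9899498, -0.9899498, 0.7778177, 0.4949749)
updated quaternion q' = (0.7169, 0.6971, 0.0078, 0.0049)

ω' = (-1.4186, 0.8729, -0.1955)
q' = (0.7169, 0.6971, 0.0078, 0.0049)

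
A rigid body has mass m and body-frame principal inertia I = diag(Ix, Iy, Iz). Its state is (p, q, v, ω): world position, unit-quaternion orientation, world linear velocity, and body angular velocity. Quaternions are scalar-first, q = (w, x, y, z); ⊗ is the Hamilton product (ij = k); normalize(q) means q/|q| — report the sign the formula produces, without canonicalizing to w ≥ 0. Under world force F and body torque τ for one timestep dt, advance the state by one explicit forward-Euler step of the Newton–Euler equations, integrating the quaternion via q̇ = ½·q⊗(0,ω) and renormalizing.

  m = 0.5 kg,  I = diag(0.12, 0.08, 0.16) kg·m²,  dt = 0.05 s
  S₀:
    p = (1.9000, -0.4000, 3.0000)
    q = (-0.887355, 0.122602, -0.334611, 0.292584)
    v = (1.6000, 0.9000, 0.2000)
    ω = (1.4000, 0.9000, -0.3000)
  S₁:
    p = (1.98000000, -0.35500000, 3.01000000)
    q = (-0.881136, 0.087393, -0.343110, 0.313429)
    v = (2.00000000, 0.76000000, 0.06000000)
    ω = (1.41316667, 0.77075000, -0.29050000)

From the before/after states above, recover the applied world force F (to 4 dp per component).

F = (4.0000, -1.4000, -1.4000)

velocity change Δv = (0.40000000, -0.14000000, -0.14000000)
applied force F = (4.0000, -1.4000, -1.4000)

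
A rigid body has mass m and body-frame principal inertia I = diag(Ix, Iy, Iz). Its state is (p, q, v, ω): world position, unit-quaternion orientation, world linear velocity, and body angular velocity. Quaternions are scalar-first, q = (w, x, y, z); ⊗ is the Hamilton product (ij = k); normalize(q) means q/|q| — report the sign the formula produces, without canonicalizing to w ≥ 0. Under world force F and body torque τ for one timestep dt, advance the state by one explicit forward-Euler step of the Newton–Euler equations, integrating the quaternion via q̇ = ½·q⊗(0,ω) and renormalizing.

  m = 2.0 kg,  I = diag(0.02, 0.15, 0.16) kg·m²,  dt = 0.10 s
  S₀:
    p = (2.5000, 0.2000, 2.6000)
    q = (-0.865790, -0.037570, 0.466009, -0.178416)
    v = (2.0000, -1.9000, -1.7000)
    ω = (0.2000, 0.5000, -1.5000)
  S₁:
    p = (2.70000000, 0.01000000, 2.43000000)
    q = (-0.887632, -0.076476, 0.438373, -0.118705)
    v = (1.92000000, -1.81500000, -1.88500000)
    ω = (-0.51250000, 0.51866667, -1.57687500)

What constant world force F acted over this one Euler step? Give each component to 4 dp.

Δv = v₁−v₀ = (-0.08000000, 0.08500000, -0.18500000)
m·(v₁−v₀)/dt = (-1.6000, 1.7000, -3.7000)

F = (-1.6000, 1.7000, -3.7000)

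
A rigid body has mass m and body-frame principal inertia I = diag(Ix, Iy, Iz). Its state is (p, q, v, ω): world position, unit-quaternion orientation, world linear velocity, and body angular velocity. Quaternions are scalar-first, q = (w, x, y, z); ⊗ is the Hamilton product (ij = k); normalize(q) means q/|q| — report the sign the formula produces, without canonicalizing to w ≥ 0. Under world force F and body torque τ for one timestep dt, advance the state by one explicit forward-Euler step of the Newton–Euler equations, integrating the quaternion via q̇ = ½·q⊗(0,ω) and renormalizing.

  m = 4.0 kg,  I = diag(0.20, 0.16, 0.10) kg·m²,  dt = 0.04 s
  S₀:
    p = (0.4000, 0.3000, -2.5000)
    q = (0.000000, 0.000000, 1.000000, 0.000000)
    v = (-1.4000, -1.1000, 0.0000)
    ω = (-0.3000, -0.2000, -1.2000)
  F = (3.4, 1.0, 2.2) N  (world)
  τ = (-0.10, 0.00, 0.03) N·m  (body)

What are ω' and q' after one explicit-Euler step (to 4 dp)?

ω' = (-0.3171, -0.2090, -1.1870)
q' = (0.0040, -0.0240, 0.9997, 0.0060)

(τ − ω×Iω)/I = (-0.4280, -0.2250, 0.3240)
ω' = ω + α·dt = (-0.3171, -0.2090, -1.1870)
2q̇ = q⊗(0,ω) = (0.2000000, -1.2000000, 0.0000000, 0.3000000)
updated quaternion q' = (0.0040, -0.0240, 0.9997, 0.0060)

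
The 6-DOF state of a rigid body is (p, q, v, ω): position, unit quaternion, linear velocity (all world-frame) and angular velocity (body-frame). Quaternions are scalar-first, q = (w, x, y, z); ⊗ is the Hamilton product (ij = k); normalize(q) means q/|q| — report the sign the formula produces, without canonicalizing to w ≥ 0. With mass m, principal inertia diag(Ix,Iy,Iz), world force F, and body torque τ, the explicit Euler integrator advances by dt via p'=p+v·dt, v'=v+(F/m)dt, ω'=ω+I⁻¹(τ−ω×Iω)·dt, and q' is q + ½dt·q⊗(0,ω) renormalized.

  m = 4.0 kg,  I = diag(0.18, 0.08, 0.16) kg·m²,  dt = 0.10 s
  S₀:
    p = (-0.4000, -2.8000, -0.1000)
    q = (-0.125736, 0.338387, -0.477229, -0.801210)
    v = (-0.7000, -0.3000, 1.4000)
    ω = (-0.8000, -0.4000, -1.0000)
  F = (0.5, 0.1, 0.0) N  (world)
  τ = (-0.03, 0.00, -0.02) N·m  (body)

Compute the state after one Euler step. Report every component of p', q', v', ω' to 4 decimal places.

p' = (-0.4700, -2.8300, 0.0400)
q' = (-0.1614, 0.3505, -0.4248, -0.8189)
v' = (-0.6875, -0.2975, 1.4000)
ω' = (-0.8344, -0.4200, -0.9925)

linear accel F/m = (0.1250, 0.0250, 0.0000)
new position p' = (-0.4700, -2.8300, 0.0400)
new velocity v' = (-0.6875, -0.2975, 1.4000)
gyro term ω×Iω = (0.0320, 0.0160, -0.0320)
α = I⁻¹(τ − ω×Iω) = (-0.3444, -0.2000, 0.0750)
ω' = ω + α·dt = (-0.8344, -0.4200, -0.9925)
Hamilton product q⊗(0,ω) = (-0.7213920, 0.2573338, 1.0296494, -0.3914020)
q' = normalize(q + ½dt·q⊗(0,ω)) = (-0.1614, 0.3505, -0.4248, -0.8189)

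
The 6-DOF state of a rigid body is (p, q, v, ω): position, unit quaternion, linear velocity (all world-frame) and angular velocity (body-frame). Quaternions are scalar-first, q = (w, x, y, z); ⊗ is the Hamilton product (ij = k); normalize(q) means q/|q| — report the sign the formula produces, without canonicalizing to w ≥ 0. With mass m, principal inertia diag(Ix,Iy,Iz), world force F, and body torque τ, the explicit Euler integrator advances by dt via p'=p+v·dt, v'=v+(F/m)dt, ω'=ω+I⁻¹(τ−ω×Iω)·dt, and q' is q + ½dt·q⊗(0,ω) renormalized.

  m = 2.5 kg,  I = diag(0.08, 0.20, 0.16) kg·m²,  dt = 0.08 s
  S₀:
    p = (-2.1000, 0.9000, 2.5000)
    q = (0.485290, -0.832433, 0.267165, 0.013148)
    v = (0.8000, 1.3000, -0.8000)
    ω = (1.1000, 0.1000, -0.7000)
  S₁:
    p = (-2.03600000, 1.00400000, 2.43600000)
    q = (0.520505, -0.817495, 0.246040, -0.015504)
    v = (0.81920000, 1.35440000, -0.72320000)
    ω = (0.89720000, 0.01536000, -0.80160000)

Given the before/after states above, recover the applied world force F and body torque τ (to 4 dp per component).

F = (0.6000, 1.7000, 2.4000)
τ = (-0.2000, -0.1500, -0.1900)

ω₁ − ω₀ = (-0.20280000, -0.08464000, -0.10160000)
I·α + gyro = (-0.2000, -0.1500, -0.1900)
v₁ − v₀ = (0.01920000, 0.05440000, 0.07680000)
m·(v₁−v₀)/dt = (0.6000, 1.7000, 2.4000)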